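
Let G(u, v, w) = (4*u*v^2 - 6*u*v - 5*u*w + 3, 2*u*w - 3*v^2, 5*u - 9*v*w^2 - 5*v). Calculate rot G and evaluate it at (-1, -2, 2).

(-39, 0, -18)

(∇×G)₁ = ∂G₃/∂v − ∂G₂/∂w = -2*u - 9*w^2 - 5
(∇×G)₂ = ∂G₁/∂w − ∂G₃/∂u = -5*u - 5
(∇×G)₃ = ∂G₂/∂u − ∂G₁/∂v = -8*u*v + 6*u + 2*w
∇×G = (-2*u - 9*w^2 - 5, -5*u - 5, -8*u*v + 6*u + 2*w)
At (-1, -2, 2): (-39, 0, -18).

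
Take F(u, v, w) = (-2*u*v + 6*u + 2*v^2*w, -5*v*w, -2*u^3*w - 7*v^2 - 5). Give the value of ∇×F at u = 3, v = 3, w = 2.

(∇×F)₁ = ∂F₃/∂v − ∂F₂/∂w = -9*v
(∇×F)₂ = ∂F₁/∂w − ∂F₃/∂u = 6*u^2*w + 2*v^2
(∇×F)₃ = ∂F₂/∂u − ∂F₁/∂v = 2*u - 4*v*w
∇×F = (-9*v, 6*u^2*w + 2*v^2, 2*u - 4*v*w)
At (3, 3, 2): (-27, 126, -18).

(-27, 126, -18)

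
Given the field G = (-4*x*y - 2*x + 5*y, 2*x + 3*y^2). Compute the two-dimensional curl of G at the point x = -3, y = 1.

∂G₂/∂x = 2
∂G₁/∂y = -4*x + 5
Scalar curl = 4*x - 3
At (-3, 1): -15.

-15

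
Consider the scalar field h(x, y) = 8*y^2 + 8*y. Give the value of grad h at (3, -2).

(0, -24)

∂h/∂x = 0
∂h/∂y = 16*y + 8
∇h = (0, 16*y + 8)
At (3, -2): (0, -24).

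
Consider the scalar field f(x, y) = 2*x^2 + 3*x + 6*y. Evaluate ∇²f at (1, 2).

4

∂²f/∂x² = 4
∂²f/∂y² = 0
∇²f = 4
At (1, 2): 4.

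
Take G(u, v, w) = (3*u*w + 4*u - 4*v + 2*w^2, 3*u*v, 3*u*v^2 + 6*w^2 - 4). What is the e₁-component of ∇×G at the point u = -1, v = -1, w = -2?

6

(∇×G)_1 = ∂G₃/∂v − ∂G₂/∂w
= 6*u*v − (0)
= 6*u*v
At (-1, -1, -2): 6.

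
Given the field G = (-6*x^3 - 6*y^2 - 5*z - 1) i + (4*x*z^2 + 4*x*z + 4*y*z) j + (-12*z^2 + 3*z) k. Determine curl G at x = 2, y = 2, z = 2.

(∇×G)₁ = ∂G₃/∂y − ∂G₂/∂z = -8*x*z - 4*x - 4*y
(∇×G)₂ = ∂G₁/∂z − ∂G₃/∂x = -5
(∇×G)₃ = ∂G₂/∂x − ∂G₁/∂y = 12*y + 4*z^2 + 4*z
∇×G = (-8*x*z - 4*x - 4*y, -5, 12*y + 4*z^2 + 4*z)
At (2, 2, 2): (-48, -5, 48).

(-48, -5, 48)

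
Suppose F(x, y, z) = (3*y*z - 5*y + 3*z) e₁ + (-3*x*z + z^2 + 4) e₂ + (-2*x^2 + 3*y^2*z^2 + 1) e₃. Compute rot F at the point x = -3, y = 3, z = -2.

(67, 0, 17)

(∇×F)₁ = ∂F₃/∂y − ∂F₂/∂z = 3*x + 6*y*z^2 - 2*z
(∇×F)₂ = ∂F₁/∂z − ∂F₃/∂x = 4*x + 3*y + 3
(∇×F)₃ = ∂F₂/∂x − ∂F₁/∂y = -6*z + 5
∇×F = (3*x + 6*y*z^2 - 2*z, 4*x + 3*y + 3, -6*z + 5)
At (-3, 3, -2): (67, 0, 17).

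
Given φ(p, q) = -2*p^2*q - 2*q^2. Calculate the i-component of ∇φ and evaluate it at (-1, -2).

(∇φ)_1 = ∂φ/∂p = -4*p*q
At (-1, -2): -8.

-8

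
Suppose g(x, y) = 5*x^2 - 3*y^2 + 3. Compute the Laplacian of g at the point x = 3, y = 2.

4

∂²g/∂x² = 10
∂²g/∂y² = -6
∇²g = 4
At (3, 2): 4.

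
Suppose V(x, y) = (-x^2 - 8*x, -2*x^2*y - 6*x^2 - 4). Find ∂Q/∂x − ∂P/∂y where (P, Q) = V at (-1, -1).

∂V₂/∂x = -4*x*y - 12*x
∂V₁/∂y = 0
Scalar curl = -4*x*y - 12*x
At (-1, -1): 8.

8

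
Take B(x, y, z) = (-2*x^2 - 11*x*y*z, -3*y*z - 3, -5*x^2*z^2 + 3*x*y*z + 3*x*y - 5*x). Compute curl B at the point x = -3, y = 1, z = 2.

(∇×B)₁ = ∂B₃/∂y − ∂B₂/∂z = 3*x*z + 3*x + 3*y
(∇×B)₂ = ∂B₁/∂z − ∂B₃/∂x = -11*x*y + 10*x*z^2 - 3*y*z - 3*y + 5
(∇×B)₃ = ∂B₂/∂x − ∂B₁/∂y = 11*x*z
∇×B = (3*x*z + 3*x + 3*y, -11*x*y + 10*x*z^2 - 3*y*z - 3*y + 5, 11*x*z)
At (-3, 1, 2): (-24, -91, -66).

(-24, -91, -66)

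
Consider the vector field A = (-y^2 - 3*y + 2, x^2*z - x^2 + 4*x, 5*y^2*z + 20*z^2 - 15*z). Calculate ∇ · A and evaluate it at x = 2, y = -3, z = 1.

70

∂A₁/∂x = 0
∂A₂/∂y = 0
∂A₃/∂z = 5*y^2 + 40*z - 15
∇·A = 5*y^2 + 40*z - 15
At (2, -3, 1): 70.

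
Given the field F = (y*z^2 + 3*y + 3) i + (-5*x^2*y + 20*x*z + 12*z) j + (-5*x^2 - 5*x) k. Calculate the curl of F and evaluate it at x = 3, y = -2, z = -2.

(∇×F)₁ = ∂F₃/∂y − ∂F₂/∂z = -20*x - 12
(∇×F)₂ = ∂F₁/∂z − ∂F₃/∂x = 10*x + 2*y*z + 5
(∇×F)₃ = ∂F₂/∂x − ∂F₁/∂y = -10*x*y - z^2 + 20*z - 3
∇×F = (-20*x - 12, 10*x + 2*y*z + 5, -10*x*y - z^2 + 20*z - 3)
At (3, -2, -2): (-72, 43, 13).

(-72, 43, 13)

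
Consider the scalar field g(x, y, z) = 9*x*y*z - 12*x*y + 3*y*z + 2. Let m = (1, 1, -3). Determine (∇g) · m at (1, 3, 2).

-78

∂g/∂x = 9*y*z - 12*y
∂g/∂y = 9*x*z - 12*x + 3*z
∂g/∂z = 9*x*y + 3*y
∇g at (1, 3, 2) = (18, 12, 36)
∇g · m = (18)(1) + (12)(1) + (36)(-3) = -78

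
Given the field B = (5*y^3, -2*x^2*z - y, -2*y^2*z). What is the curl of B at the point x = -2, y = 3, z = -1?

(∇×B)₁ = ∂B₃/∂y − ∂B₂/∂z = 2*x^2 - 4*y*z
(∇×B)₂ = ∂B₁/∂z − ∂B₃/∂x = 0
(∇×B)₃ = ∂B₂/∂x − ∂B₁/∂y = -4*x*z - 15*y^2
∇×B = (2*x^2 - 4*y*z, 0, -4*x*z - 15*y^2)
At (-2, 3, -1): (20, 0, -143).

(20, 0, -143)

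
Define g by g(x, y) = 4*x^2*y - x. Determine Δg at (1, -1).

∂²g/∂x² = 8*y
∂²g/∂y² = 0
∇²g = 8*y
At (1, -1): -8.

-8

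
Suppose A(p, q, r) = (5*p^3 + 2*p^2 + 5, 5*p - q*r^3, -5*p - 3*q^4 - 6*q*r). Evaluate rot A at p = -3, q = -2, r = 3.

(24, 5, 5)

(∇×A)₁ = ∂A₃/∂q − ∂A₂/∂r = -12*q^3 + 3*q*r^2 - 6*r
(∇×A)₂ = ∂A₁/∂r − ∂A₃/∂p = 5
(∇×A)₃ = ∂A₂/∂p − ∂A₁/∂q = 5
∇×A = (-12*q^3 + 3*q*r^2 - 6*r, 5, 5)
At (-3, -2, 3): (24, 5, 5).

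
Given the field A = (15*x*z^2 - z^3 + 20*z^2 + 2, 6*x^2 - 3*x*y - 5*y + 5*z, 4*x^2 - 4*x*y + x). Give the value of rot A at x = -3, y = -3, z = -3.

(∇×A)₁ = ∂A₃/∂y − ∂A₂/∂z = -4*x - 5
(∇×A)₂ = ∂A₁/∂z − ∂A₃/∂x = 30*x*z - 8*x + 4*y - 3*z^2 + 40*z - 1
(∇×A)₃ = ∂A₂/∂x − ∂A₁/∂y = 12*x - 3*y
∇×A = (-4*x - 5, 30*x*z - 8*x + 4*y - 3*z^2 + 40*z - 1, 12*x - 3*y)
At (-3, -3, -3): (7, 134, -27).

(7, 134, -27)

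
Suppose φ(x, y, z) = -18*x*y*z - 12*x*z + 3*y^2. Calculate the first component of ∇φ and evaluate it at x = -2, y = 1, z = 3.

-90

(∇φ)_1 = ∂φ/∂x = -18*y*z - 12*z
At (-2, 1, 3): -90.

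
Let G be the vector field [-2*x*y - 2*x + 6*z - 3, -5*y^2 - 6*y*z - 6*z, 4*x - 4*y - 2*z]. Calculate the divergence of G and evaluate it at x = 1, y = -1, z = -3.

26

∂G₁/∂x = -2*y - 2
∂G₂/∂y = -10*y - 6*z
∂G₃/∂z = -2
∇·G = -12*y - 6*z - 4
At (1, -1, -3): 26.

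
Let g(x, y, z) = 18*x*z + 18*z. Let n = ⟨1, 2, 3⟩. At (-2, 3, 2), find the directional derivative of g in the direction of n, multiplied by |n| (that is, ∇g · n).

-18

∂g/∂x = 18*z
∂g/∂y = 0
∂g/∂z = 18*x + 18
∇g at (-2, 3, 2) = (36, 0, -18)
∇g · n = (36)(1) + (0)(2) + (-18)(3) = -18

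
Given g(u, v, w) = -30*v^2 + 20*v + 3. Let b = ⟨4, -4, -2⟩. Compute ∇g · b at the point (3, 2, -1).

400

∂g/∂u = 0
∂g/∂v = -60*v + 20
∂g/∂w = 0
∇g at (3, 2, -1) = (0, -100, 0)
∇g · b = (0)(4) + (-100)(-4) + (0)(-2) = 400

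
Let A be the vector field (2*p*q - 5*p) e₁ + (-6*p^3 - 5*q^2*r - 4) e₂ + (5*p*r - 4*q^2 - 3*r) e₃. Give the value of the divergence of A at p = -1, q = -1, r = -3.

∂A₁/∂p = 2*q - 5
∂A₂/∂q = -10*q*r
∂A₃/∂r = 5*p - 3
∇·A = 5*p - 10*q*r + 2*q - 8
At (-1, -1, -3): -45.

-45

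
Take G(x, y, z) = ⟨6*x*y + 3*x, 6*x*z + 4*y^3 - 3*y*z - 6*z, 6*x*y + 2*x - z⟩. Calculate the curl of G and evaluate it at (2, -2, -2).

(∇×G)₁ = ∂G₃/∂y − ∂G₂/∂z = 3*y + 6
(∇×G)₂ = ∂G₁/∂z − ∂G₃/∂x = -6*y - 2
(∇×G)₃ = ∂G₂/∂x − ∂G₁/∂y = -6*x + 6*z
∇×G = (3*y + 6, -6*y - 2, -6*x + 6*z)
At (2, -2, -2): (0, 10, -24).

(0, 10, -24)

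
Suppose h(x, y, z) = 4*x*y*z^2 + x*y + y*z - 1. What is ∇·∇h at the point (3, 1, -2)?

∂²h/∂x² = 0
∂²h/∂y² = 0
∂²h/∂z² = 8*x*y
∇²h = 8*x*y
At (3, 1, -2): 24.

24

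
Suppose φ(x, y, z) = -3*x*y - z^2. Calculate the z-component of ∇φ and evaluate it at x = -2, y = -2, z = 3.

-6

(∇φ)_3 = ∂φ/∂z = -2*z
At (-2, -2, 3): -6.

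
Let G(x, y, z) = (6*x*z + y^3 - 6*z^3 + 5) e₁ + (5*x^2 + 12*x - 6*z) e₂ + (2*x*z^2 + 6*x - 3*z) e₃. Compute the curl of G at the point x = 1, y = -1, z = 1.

(∇×G)₁ = ∂G₃/∂y − ∂G₂/∂z = 6
(∇×G)₂ = ∂G₁/∂z − ∂G₃/∂x = 6*x - 20*z^2 - 6
(∇×G)₃ = ∂G₂/∂x − ∂G₁/∂y = 10*x - 3*y^2 + 12
∇×G = (6, 6*x - 20*z^2 - 6, 10*x - 3*y^2 + 12)
At (1, -1, 1): (6, -20, 19).

(6, -20, 19)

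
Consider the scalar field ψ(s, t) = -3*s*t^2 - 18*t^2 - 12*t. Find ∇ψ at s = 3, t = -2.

∂ψ/∂s = -3*t^2
∂ψ/∂t = -6*s*t - 36*t - 12
∇ψ = (-3*t^2, -6*s*t - 36*t - 12)
At (3, -2): (-12, 96).

(-12, 96)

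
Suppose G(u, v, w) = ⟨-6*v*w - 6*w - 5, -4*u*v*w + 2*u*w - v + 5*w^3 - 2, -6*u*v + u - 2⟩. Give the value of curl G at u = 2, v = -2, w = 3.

(-167, -7, 48)

(∇×G)₁ = ∂G₃/∂v − ∂G₂/∂w = 4*u*v - 8*u - 15*w^2
(∇×G)₂ = ∂G₁/∂w − ∂G₃/∂u = -7
(∇×G)₃ = ∂G₂/∂u − ∂G₁/∂v = -4*v*w + 8*w
∇×G = (4*u*v - 8*u - 15*w^2, -7, -4*v*w + 8*w)
At (2, -2, 3): (-167, -7, 48).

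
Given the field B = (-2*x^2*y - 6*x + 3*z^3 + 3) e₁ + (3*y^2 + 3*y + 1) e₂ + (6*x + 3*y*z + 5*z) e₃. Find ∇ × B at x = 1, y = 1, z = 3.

(9, 75, 2)

(∇×B)₁ = ∂B₃/∂y − ∂B₂/∂z = 3*z
(∇×B)₂ = ∂B₁/∂z − ∂B₃/∂x = 9*z^2 - 6
(∇×B)₃ = ∂B₂/∂x − ∂B₁/∂y = 2*x^2
∇×B = (3*z, 9*z^2 - 6, 2*x^2)
At (1, 1, 3): (9, 75, 2).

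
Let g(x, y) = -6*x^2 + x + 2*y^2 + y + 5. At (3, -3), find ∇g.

(-35, -11)

∂g/∂x = -12*x + 1
∂g/∂y = 4*y + 1
∇g = (-12*x + 1, 4*y + 1)
At (3, -3): (-35, -11).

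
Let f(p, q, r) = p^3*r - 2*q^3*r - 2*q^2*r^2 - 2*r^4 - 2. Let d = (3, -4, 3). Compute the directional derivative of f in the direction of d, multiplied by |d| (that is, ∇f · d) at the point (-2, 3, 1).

∂f/∂p = 3*p^2*r
∂f/∂q = -6*q^2*r - 4*q*r^2
∂f/∂r = p^3 - 2*q^3 - 4*q^2*r - 8*r^3
∇f at (-2, 3, 1) = (12, -66, -106)
∇f · d = (12)(3) + (-66)(-4) + (-106)(3) = -18

-18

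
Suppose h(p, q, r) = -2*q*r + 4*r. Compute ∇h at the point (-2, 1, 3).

(0, -6, 2)

∂h/∂p = 0
∂h/∂q = -2*r
∂h/∂r = -2*q + 4
∇h = (0, -2*r, -2*q + 4)
At (-2, 1, 3): (0, -6, 2).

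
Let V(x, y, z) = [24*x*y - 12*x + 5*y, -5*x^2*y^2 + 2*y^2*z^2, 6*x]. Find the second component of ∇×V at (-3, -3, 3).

(∇×V)_2 = ∂V₁/∂z − ∂V₃/∂x
= 0 − (6)
= -6
At (-3, -3, 3): -6.

-6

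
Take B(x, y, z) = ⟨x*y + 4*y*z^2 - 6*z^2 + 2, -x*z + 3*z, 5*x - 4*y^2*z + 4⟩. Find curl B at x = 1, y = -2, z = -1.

(-18, 23, -4)

(∇×B)₁ = ∂B₃/∂y − ∂B₂/∂z = x - 8*y*z - 3
(∇×B)₂ = ∂B₁/∂z − ∂B₃/∂x = 8*y*z - 12*z - 5
(∇×B)₃ = ∂B₂/∂x − ∂B₁/∂y = -x - 4*z^2 - z
∇×B = (x - 8*y*z - 3, 8*y*z - 12*z - 5, -x - 4*z^2 - z)
At (1, -2, -1): (-18, 23, -4).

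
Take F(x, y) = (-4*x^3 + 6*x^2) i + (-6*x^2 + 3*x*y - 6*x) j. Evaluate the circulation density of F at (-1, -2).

∂F₂/∂x = -12*x + 3*y - 6
∂F₁/∂y = 0
Scalar curl = -12*x + 3*y - 6
At (-1, -2): 0.

0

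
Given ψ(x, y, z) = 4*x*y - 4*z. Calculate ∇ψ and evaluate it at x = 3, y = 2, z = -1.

∂ψ/∂x = 4*y
∂ψ/∂y = 4*x
∂ψ/∂z = -4
∇ψ = (4*y, 4*x, -4)
At (3, 2, -1): (8, 12, -4).

(8, 12, -4)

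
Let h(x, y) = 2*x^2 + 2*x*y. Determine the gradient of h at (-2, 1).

∂h/∂x = 4*x + 2*y
∂h/∂y = 2*x
∇h = (4*x + 2*y, 2*x)
At (-2, 1): (-6, -4).

(-6, -4)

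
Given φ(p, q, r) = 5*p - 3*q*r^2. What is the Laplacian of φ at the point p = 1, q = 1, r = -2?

∂²φ/∂p² = 0
∂²φ/∂q² = 0
∂²φ/∂r² = -6*q
∇²φ = -6*q
At (1, 1, -2): -6.

-6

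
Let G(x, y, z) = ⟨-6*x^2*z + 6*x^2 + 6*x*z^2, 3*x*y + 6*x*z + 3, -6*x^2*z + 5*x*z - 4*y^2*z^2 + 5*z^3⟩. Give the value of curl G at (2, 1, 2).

(∇×G)₁ = ∂G₃/∂y − ∂G₂/∂z = -6*x - 8*y*z^2
(∇×G)₂ = ∂G₁/∂z − ∂G₃/∂x = -6*x^2 + 24*x*z - 5*z
(∇×G)₃ = ∂G₂/∂x − ∂G₁/∂y = 3*y + 6*z
∇×G = (-6*x - 8*y*z^2, -6*x^2 + 24*x*z - 5*z, 3*y + 6*z)
At (2, 1, 2): (-44, 62, 15).

(-44, 62, 15)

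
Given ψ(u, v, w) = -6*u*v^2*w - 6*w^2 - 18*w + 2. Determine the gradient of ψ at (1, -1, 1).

(-6, 12, -36)

∂ψ/∂u = -6*v^2*w
∂ψ/∂v = -12*u*v*w
∂ψ/∂w = -6*u*v^2 - 12*w - 18
∇ψ = (-6*v^2*w, -12*u*v*w, -6*u*v^2 - 12*w - 18)
At (1, -1, 1): (-6, 12, -36).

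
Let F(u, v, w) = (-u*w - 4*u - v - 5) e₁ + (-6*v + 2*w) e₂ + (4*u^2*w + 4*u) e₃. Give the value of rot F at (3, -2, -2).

(∇×F)₁ = ∂F₃/∂v − ∂F₂/∂w = -2
(∇×F)₂ = ∂F₁/∂w − ∂F₃/∂u = -8*u*w - u - 4
(∇×F)₃ = ∂F₂/∂u − ∂F₁/∂v = 1
∇×F = (-2, -8*u*w - u - 4, 1)
At (3, -2, -2): (-2, 41, 1).

(-2, 41, 1)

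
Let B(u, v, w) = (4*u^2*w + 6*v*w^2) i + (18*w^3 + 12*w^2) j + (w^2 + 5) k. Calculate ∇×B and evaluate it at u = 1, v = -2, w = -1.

(-30, 28, -6)

(∇×B)₁ = ∂B₃/∂v − ∂B₂/∂w = -54*w^2 - 24*w
(∇×B)₂ = ∂B₁/∂w − ∂B₃/∂u = 4*u^2 + 12*v*w
(∇×B)₃ = ∂B₂/∂u − ∂B₁/∂v = -6*w^2
∇×B = (-54*w^2 - 24*w, 4*u^2 + 12*v*w, -6*w^2)
At (1, -2, -1): (-30, 28, -6).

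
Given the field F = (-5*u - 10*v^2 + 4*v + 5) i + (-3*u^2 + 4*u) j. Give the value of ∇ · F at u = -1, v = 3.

∂F₁/∂u = -5
∂F₂/∂v = 0
∇·F = -5
At (-1, 3): -5.

-5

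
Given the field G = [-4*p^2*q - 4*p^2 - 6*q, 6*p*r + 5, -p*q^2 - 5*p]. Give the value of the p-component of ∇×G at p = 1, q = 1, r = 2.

(∇×G)_1 = ∂G₃/∂q − ∂G₂/∂r
= -2*p*q − (6*p)
= -2*p*q - 6*p
At (1, 1, 2): -8.

-8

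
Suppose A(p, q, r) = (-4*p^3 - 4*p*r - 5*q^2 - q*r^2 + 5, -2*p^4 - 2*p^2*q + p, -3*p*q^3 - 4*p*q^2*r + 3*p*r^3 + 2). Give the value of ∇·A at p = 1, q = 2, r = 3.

∂A₁/∂p = -12*p^2 - 4*r
∂A₂/∂q = -2*p^2
∂A₃/∂r = -4*p*q^2 + 9*p*r^2
∇·A = -14*p^2 - 4*p*q^2 + 9*p*r^2 - 4*r
At (1, 2, 3): 39.

39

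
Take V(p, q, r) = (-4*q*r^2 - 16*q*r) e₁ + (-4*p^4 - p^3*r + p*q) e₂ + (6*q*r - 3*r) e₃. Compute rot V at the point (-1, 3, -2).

(-13, 0, 9)

(∇×V)₁ = ∂V₃/∂q − ∂V₂/∂r = p^3 + 6*r
(∇×V)₂ = ∂V₁/∂r − ∂V₃/∂p = -8*q*r - 16*q
(∇×V)₃ = ∂V₂/∂p − ∂V₁/∂q = -16*p^3 - 3*p^2*r + q + 4*r^2 + 16*r
∇×V = (p^3 + 6*r, -8*q*r - 16*q, -16*p^3 - 3*p^2*r + q + 4*r^2 + 16*r)
At (-1, 3, -2): (-13, 0, 9).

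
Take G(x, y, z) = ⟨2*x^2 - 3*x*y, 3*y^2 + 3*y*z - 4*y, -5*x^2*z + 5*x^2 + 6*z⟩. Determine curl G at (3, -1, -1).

(∇×G)₁ = ∂G₃/∂y − ∂G₂/∂z = -3*y
(∇×G)₂ = ∂G₁/∂z − ∂G₃/∂x = 10*x*z - 10*x
(∇×G)₃ = ∂G₂/∂x − ∂G₁/∂y = 3*x
∇×G = (-3*y, 10*x*z - 10*x, 3*x)
At (3, -1, -1): (3, -60, 9).

(3, -60, 9)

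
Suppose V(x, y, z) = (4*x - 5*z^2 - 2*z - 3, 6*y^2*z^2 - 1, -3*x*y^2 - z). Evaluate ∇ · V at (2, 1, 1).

15

∂V₁/∂x = 4
∂V₂/∂y = 12*y*z^2
∂V₃/∂z = -1
∇·V = 12*y*z^2 + 3
At (2, 1, 1): 15.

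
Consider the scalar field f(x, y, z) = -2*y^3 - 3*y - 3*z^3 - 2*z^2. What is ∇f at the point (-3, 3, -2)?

∂f/∂x = 0
∂f/∂y = -6*y^2 - 3
∂f/∂z = -9*z^2 - 4*z
∇f = (0, -6*y^2 - 3, -9*z^2 - 4*z)
At (-3, 3, -2): (0, -57, -28).

(0, -57, -28)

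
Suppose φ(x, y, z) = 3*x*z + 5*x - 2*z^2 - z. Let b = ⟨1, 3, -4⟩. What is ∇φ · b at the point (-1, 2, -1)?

2

∂φ/∂x = 3*z + 5
∂φ/∂y = 0
∂φ/∂z = 3*x - 4*z - 1
∇φ at (-1, 2, -1) = (2, 0, 0)
∇φ · b = (2)(1) + (0)(3) + (0)(-4) = 2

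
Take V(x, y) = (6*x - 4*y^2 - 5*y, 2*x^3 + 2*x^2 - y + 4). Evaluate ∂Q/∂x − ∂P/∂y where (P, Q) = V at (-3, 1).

∂V₂/∂x = 6*x^2 + 4*x
∂V₁/∂y = -8*y - 5
Scalar curl = 6*x^2 + 4*x + 8*y + 5
At (-3, 1): 55.

55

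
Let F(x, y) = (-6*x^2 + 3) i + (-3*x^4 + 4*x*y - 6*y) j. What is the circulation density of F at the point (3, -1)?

∂F₂/∂x = -12*x^3 + 4*y
∂F₁/∂y = 0
Scalar curl = -12*x^3 + 4*y
At (3, -1): -328.

-328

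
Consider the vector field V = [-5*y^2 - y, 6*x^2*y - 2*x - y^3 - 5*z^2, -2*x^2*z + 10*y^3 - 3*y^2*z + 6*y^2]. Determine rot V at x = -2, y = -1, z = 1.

(∇×V)₁ = ∂V₃/∂y − ∂V₂/∂z = 30*y^2 - 6*y*z + 12*y + 10*z
(∇×V)₂ = ∂V₁/∂z − ∂V₃/∂x = 4*x*z
(∇×V)₃ = ∂V₂/∂x − ∂V₁/∂y = 12*x*y + 10*y - 1
∇×V = (30*y^2 - 6*y*z + 12*y + 10*z, 4*x*z, 12*x*y + 10*y - 1)
At (-2, -1, 1): (34, -8, 13).

(34, -8, 13)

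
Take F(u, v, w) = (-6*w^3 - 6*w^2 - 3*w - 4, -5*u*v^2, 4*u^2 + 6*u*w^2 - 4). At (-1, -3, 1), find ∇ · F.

-42

∂F₁/∂u = 0
∂F₂/∂v = -10*u*v
∂F₃/∂w = 12*u*w
∇·F = -10*u*v + 12*u*w
At (-1, -3, 1): -42.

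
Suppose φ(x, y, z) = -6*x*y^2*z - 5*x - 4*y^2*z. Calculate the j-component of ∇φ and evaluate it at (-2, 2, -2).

(∇φ)_2 = ∂φ/∂y = -12*x*y*z - 8*y*z
At (-2, 2, -2): -64.

-64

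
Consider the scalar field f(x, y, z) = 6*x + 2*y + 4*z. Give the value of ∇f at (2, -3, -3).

(6, 2, 4)

∂f/∂x = 6
∂f/∂y = 2
∂f/∂z = 4
∇f = (6, 2, 4)
At (2, -3, -3): (6, 2, 4).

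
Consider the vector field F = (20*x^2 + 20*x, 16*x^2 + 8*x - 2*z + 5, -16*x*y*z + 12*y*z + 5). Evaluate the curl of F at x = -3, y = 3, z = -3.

(∇×F)₁ = ∂F₃/∂y − ∂F₂/∂z = -16*x*z + 12*z + 2
(∇×F)₂ = ∂F₁/∂z − ∂F₃/∂x = 16*y*z
(∇×F)₃ = ∂F₂/∂x − ∂F₁/∂y = 32*x + 8
∇×F = (-16*x*z + 12*z + 2, 16*y*z, 32*x + 8)
At (-3, 3, -3): (-178, -144, -88).

(-178, -144, -88)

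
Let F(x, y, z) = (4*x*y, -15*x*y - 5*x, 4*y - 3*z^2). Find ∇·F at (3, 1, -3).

∂F₁/∂x = 4*y
∂F₂/∂y = -15*x
∂F₃/∂z = -6*z
∇·F = -15*x + 4*y - 6*z
At (3, 1, -3): -23.

-23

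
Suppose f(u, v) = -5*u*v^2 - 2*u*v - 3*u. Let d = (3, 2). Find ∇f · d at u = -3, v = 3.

30

∂f/∂u = -5*v^2 - 2*v - 3
∂f/∂v = -10*u*v - 2*u
∇f at (-3, 3) = (-54, 96)
∇f · d = (-54)(3) + (96)(2) = 30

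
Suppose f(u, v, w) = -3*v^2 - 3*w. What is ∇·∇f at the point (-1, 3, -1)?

∂²f/∂u² = 0
∂²f/∂v² = -6
∂²f/∂w² = 0
∇²f = -6
At (-1, 3, -1): -6.

-6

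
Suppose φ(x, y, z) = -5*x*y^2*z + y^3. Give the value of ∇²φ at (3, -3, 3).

-108

∂²φ/∂x² = 0
∂²φ/∂y² = 2*(-5*x*z + 3*y)
∂²φ/∂z² = 0
∇²φ = -10*x*z + 6*y
At (3, -3, 3): -108.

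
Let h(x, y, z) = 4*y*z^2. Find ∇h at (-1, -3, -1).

(0, 4, 24)

∂h/∂x = 0
∂h/∂y = 4*z^2
∂h/∂z = 8*y*z
∇h = (0, 4*z^2, 8*y*z)
At (-1, -3, -1): (0, 4, 24).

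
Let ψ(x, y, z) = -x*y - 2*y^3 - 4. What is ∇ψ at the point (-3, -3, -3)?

(3, -51, 0)

∂ψ/∂x = -y
∂ψ/∂y = -x - 6*y^2
∂ψ/∂z = 0
∇ψ = (-y, -x - 6*y^2, 0)
At (-3, -3, -3): (3, -51, 0).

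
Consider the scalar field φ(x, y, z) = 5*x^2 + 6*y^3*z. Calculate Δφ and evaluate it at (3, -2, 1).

∂²φ/∂x² = 10
∂²φ/∂y² = 36*y*z
∂²φ/∂z² = 0
∇²φ = 36*y*z + 10
At (3, -2, 1): -62.

-62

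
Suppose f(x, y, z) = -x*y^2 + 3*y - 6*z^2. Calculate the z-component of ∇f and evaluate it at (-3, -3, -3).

36

(∇f)_3 = ∂f/∂z = -12*z
At (-3, -3, -3): 36.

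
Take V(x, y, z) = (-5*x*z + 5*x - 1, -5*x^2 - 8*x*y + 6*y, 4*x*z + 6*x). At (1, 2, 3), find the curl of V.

(∇×V)₁ = ∂V₃/∂y − ∂V₂/∂z = 0
(∇×V)₂ = ∂V₁/∂z − ∂V₃/∂x = -5*x - 4*z - 6
(∇×V)₃ = ∂V₂/∂x − ∂V₁/∂y = -10*x - 8*y
∇×V = (0, -5*x - 4*z - 6, -10*x - 8*y)
At (1, 2, 3): (0, -23, -26).

(0, -23, -26)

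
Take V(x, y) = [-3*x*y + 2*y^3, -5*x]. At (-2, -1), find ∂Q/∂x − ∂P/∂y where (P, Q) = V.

∂V₂/∂x = -5
∂V₁/∂y = -3*x + 6*y^2
Scalar curl = 3*x - 6*y^2 - 5
At (-2, -1): -17.

-17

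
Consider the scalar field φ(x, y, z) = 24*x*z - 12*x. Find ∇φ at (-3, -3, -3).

∂φ/∂x = 24*z - 12
∂φ/∂y = 0
∂φ/∂z = 24*x
∇φ = (24*z - 12, 0, 24*x)
At (-3, -3, -3): (-84, 0, -72).

(-84, 0, -72)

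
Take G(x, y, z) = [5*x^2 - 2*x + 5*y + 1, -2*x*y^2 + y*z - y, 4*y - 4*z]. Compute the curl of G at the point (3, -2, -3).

(6, 0, -13)

(∇×G)₁ = ∂G₃/∂y − ∂G₂/∂z = -y + 4
(∇×G)₂ = ∂G₁/∂z − ∂G₃/∂x = 0
(∇×G)₃ = ∂G₂/∂x − ∂G₁/∂y = -2*y^2 - 5
∇×G = (-y + 4, 0, -2*y^2 - 5)
At (3, -2, -3): (6, 0, -13).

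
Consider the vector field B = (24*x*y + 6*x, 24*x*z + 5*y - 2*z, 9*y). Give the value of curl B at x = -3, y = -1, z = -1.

(83, 0, 48)

(∇×B)₁ = ∂B₃/∂y − ∂B₂/∂z = -24*x + 11
(∇×B)₂ = ∂B₁/∂z − ∂B₃/∂x = 0
(∇×B)₃ = ∂B₂/∂x − ∂B₁/∂y = -24*x + 24*z
∇×B = (-24*x + 11, 0, -24*x + 24*z)
At (-3, -1, -1): (83, 0, 48).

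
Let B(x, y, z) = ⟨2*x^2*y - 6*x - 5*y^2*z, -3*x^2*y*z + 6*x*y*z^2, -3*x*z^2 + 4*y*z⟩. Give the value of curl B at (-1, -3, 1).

(∇×B)₁ = ∂B₃/∂y − ∂B₂/∂z = 3*x^2*y - 12*x*y*z + 4*z
(∇×B)₂ = ∂B₁/∂z − ∂B₃/∂x = -5*y^2 + 3*z^2
(∇×B)₃ = ∂B₂/∂x − ∂B₁/∂y = -2*x^2 - 6*x*y*z + 6*y*z^2 + 10*y*z
∇×B = (3*x^2*y - 12*x*y*z + 4*z, -5*y^2 + 3*z^2, -2*x^2 - 6*x*y*z + 6*y*z^2 + 10*y*z)
At (-1, -3, 1): (-41, -42, -68).

(-41, -42, -68)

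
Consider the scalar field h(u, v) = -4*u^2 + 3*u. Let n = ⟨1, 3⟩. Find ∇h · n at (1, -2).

∂h/∂u = -8*u + 3
∂h/∂v = 0
∇h at (1, -2) = (-5, 0)
∇h · n = (-5)(1) + (0)(3) = -5

-5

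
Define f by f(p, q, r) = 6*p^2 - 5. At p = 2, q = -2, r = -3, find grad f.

(24, 0, 0)

∂f/∂p = 12*p
∂f/∂q = 0
∂f/∂r = 0
∇f = (12*p, 0, 0)
At (2, -2, -3): (24, 0, 0).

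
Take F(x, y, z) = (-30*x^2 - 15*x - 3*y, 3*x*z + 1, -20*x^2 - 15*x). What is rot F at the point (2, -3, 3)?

(∇×F)₁ = ∂F₃/∂y − ∂F₂/∂z = -3*x
(∇×F)₂ = ∂F₁/∂z − ∂F₃/∂x = 40*x + 15
(∇×F)₃ = ∂F₂/∂x − ∂F₁/∂y = 3*z + 3
∇×F = (-3*x, 40*x + 15, 3*z + 3)
At (2, -3, 3): (-6, 95, 12).

(-6, 95, 12)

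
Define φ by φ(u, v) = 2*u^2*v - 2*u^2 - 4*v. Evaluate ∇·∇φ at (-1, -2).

-12

∂²φ/∂u² = 4*(v - 1)
∂²φ/∂v² = 0
∇²φ = 4*v - 4
At (-1, -2): -12.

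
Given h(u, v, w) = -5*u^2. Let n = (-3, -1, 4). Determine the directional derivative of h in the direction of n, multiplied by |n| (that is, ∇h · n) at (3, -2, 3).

∂h/∂u = -10*u
∂h/∂v = 0
∂h/∂w = 0
∇h at (3, -2, 3) = (-30, 0, 0)
∇h · n = (-30)(-3) + (0)(-1) + (0)(4) = 90

90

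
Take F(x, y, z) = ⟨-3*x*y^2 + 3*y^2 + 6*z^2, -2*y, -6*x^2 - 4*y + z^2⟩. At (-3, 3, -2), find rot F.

(∇×F)₁ = ∂F₃/∂y − ∂F₂/∂z = -4
(∇×F)₂ = ∂F₁/∂z − ∂F₃/∂x = 12*x + 12*z
(∇×F)₃ = ∂F₂/∂x − ∂F₁/∂y = 6*x*y - 6*y
∇×F = (-4, 12*x + 12*z, 6*x*y - 6*y)
At (-3, 3, -2): (-4, -60, -72).

(-4, -60, -72)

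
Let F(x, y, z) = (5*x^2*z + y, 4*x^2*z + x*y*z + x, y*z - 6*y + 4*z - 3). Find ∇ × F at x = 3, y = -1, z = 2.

(-37, 45, 46)

(∇×F)₁ = ∂F₃/∂y − ∂F₂/∂z = -4*x^2 - x*y + z - 6
(∇×F)₂ = ∂F₁/∂z − ∂F₃/∂x = 5*x^2
(∇×F)₃ = ∂F₂/∂x − ∂F₁/∂y = 8*x*z + y*z
∇×F = (-4*x^2 - x*y + z - 6, 5*x^2, 8*x*z + y*z)
At (3, -1, 2): (-37, 45, 46).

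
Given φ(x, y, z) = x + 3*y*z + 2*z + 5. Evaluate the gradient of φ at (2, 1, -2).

(1, -6, 5)

∂φ/∂x = 1
∂φ/∂y = 3*z
∂φ/∂z = 3*y + 2
∇φ = (1, 3*z, 3*y + 2)
At (2, 1, -2): (1, -6, 5).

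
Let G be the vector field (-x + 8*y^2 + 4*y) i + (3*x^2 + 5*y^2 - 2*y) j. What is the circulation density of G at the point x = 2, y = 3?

-40

∂G₂/∂x = 6*x
∂G₁/∂y = 16*y + 4
Scalar curl = 6*x - 16*y - 4
At (2, 3): -40.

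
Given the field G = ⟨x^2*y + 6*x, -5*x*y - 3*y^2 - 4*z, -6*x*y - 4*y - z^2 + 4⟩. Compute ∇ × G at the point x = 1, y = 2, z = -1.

(∇×G)₁ = ∂G₃/∂y − ∂G₂/∂z = -6*x
(∇×G)₂ = ∂G₁/∂z − ∂G₃/∂x = 6*y
(∇×G)₃ = ∂G₂/∂x − ∂G₁/∂y = -x^2 - 5*y
∇×G = (-6*x, 6*y, -x^2 - 5*y)
At (1, 2, -1): (-6, 12, -11).

(-6, 12, -11)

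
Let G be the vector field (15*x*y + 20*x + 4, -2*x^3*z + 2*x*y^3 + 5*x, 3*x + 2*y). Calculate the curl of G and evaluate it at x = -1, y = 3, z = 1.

(∇×G)₁ = ∂G₃/∂y − ∂G₂/∂z = 2*x^3 + 2
(∇×G)₂ = ∂G₁/∂z − ∂G₃/∂x = -3
(∇×G)₃ = ∂G₂/∂x − ∂G₁/∂y = -6*x^2*z - 15*x + 2*y^3 + 5
∇×G = (2*x^3 + 2, -3, -6*x^2*z - 15*x + 2*y^3 + 5)
At (-1, 3, 1): (0, -3, 68).

(0, -3, 68)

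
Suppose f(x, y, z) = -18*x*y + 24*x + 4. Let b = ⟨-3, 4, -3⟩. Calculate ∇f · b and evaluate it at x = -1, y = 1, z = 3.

∂f/∂x = -18*y + 24
∂f/∂y = -18*x
∂f/∂z = 0
∇f at (-1, 1, 3) = (6, 18, 0)
∇f · b = (6)(-3) + (18)(4) + (0)(-3) = 54

54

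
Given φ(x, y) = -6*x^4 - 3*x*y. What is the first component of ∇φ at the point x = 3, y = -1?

(∇φ)_1 = ∂φ/∂x = -24*x^3 - 3*y
At (3, -1): -645.

-645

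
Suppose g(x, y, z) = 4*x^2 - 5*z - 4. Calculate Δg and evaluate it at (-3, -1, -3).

8

∂²g/∂x² = 8
∂²g/∂y² = 0
∂²g/∂z² = 0
∇²g = 8
At (-3, -1, -3): 8.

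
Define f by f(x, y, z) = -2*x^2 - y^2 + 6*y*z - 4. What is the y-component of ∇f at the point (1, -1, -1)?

(∇f)_2 = ∂f/∂y = -2*y + 6*z
At (1, -1, -1): -4.

-4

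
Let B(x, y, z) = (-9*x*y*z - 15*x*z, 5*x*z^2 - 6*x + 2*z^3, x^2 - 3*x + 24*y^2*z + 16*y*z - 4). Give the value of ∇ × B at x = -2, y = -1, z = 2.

(-48, 19, -22)

(∇×B)₁ = ∂B₃/∂y − ∂B₂/∂z = -10*x*z + 48*y*z - 6*z^2 + 16*z
(∇×B)₂ = ∂B₁/∂z − ∂B₃/∂x = -9*x*y - 17*x + 3
(∇×B)₃ = ∂B₂/∂x − ∂B₁/∂y = 9*x*z + 5*z^2 - 6
∇×B = (-10*x*z + 48*y*z - 6*z^2 + 16*z, -9*x*y - 17*x + 3, 9*x*z + 5*z^2 - 6)
At (-2, -1, 2): (-48, 19, -22).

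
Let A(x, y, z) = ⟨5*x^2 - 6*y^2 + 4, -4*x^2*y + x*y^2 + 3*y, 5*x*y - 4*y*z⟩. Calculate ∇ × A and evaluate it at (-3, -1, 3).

(∇×A)₁ = ∂A₃/∂y − ∂A₂/∂z = 5*x - 4*z
(∇×A)₂ = ∂A₁/∂z − ∂A₃/∂x = -5*y
(∇×A)₃ = ∂A₂/∂x − ∂A₁/∂y = -8*x*y + y^2 + 12*y
∇×A = (5*x - 4*z, -5*y, -8*x*y + y^2 + 12*y)
At (-3, -1, 3): (-27, 5, -35).

(-27, 5, -35)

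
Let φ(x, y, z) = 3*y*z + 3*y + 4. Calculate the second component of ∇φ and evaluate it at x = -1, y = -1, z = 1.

(∇φ)_2 = ∂φ/∂y = 3*z + 3
At (-1, -1, 1): 6.

6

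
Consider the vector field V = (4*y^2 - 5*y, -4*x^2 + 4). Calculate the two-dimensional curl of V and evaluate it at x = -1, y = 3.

-11

∂V₂/∂x = -8*x
∂V₁/∂y = 8*y - 5
Scalar curl = -8*x - 8*y + 5
At (-1, 3): -11.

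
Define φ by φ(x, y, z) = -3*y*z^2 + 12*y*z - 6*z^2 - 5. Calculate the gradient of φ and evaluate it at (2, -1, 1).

∂φ/∂x = 0
∂φ/∂y = -3*z^2 + 12*z
∂φ/∂z = -6*y*z + 12*y - 12*z
∇φ = (0, -3*z^2 + 12*z, -6*y*z + 12*y - 12*z)
At (2, -1, 1): (0, 9, -18).

(0, 9, -18)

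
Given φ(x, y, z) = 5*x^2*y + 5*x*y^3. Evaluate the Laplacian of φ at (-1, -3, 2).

∂²φ/∂x² = 10*y
∂²φ/∂y² = 30*x*y
∂²φ/∂z² = 0
∇²φ = 30*x*y + 10*y
At (-1, -3, 2): 60.

60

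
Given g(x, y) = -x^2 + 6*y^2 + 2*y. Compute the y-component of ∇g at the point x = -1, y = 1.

(∇g)_2 = ∂g/∂y = 12*y + 2
At (-1, 1): 14.

14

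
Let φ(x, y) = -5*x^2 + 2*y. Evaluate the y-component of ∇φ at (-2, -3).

(∇φ)_2 = ∂φ/∂y = 2
At (-2, -3): 2.

2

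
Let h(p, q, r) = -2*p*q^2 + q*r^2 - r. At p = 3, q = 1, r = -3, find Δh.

∂²h/∂p² = 0
∂²h/∂q² = -4*p
∂²h/∂r² = 2*q
∇²h = -4*p + 2*q
At (3, 1, -3): -10.

-10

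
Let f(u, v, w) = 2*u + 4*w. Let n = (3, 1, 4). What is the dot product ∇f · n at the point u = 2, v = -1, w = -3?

∂f/∂u = 2
∂f/∂v = 0
∂f/∂w = 4
∇f at (2, -1, -3) = (2, 0, 4)
∇f · n = (2)(3) + (0)(1) + (4)(4) = 22

22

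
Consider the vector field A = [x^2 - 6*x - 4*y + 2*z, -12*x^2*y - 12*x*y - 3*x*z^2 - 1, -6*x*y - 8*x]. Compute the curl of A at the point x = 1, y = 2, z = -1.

(∇×A)₁ = ∂A₃/∂y − ∂A₂/∂z = 6*x*z - 6*x
(∇×A)₂ = ∂A₁/∂z − ∂A₃/∂x = 6*y + 10
(∇×A)₃ = ∂A₂/∂x − ∂A₁/∂y = -24*x*y - 12*y - 3*z^2 + 4
∇×A = (6*x*z - 6*x, 6*y + 10, -24*x*y - 12*y - 3*z^2 + 4)
At (1, 2, -1): (-12, 22, -71).

(-12, 22, -71)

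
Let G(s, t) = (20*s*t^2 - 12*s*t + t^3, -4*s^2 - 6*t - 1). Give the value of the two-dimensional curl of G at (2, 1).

∂G₂/∂s = -8*s
∂G₁/∂t = 40*s*t - 12*s + 3*t^2
Scalar curl = -40*s*t + 4*s - 3*t^2
At (2, 1): -75.

-75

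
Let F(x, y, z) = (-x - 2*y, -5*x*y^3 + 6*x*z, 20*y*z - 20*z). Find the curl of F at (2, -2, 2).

(∇×F)₁ = ∂F₃/∂y − ∂F₂/∂z = -6*x + 20*z
(∇×F)₂ = ∂F₁/∂z − ∂F₃/∂x = 0
(∇×F)₃ = ∂F₂/∂x − ∂F₁/∂y = -5*y^3 + 6*z + 2
∇×F = (-6*x + 20*z, 0, -5*y^3 + 6*z + 2)
At (2, -2, 2): (28, 0, 54).

(28, 0, 54)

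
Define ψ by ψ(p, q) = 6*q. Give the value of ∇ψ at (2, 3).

(0, 6)

∂ψ/∂p = 0
∂ψ/∂q = 6
∇ψ = (0, 6)
At (2, 3): (0, 6).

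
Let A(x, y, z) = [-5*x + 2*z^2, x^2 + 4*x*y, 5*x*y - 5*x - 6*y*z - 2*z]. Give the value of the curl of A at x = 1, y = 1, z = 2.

(∇×A)₁ = ∂A₃/∂y − ∂A₂/∂z = 5*x - 6*z
(∇×A)₂ = ∂A₁/∂z − ∂A₃/∂x = -5*y + 4*z + 5
(∇×A)₃ = ∂A₂/∂x − ∂A₁/∂y = 2*x + 4*y
∇×A = (5*x - 6*z, -5*y + 4*z + 5, 2*x + 4*y)
At (1, 1, 2): (-7, 8, 6).

(-7, 8, 6)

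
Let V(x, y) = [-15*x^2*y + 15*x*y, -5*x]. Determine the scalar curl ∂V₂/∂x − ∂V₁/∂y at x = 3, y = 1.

∂V₂/∂x = -5
∂V₁/∂y = -15*x^2 + 15*x
Scalar curl = 15*x^2 - 15*x - 5
At (3, 1): 85.

85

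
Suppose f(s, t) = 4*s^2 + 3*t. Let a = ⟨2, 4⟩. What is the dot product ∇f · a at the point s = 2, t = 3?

44

∂f/∂s = 8*s
∂f/∂t = 3
∇f at (2, 3) = (16, 3)
∇f · a = (16)(2) + (3)(4) = 44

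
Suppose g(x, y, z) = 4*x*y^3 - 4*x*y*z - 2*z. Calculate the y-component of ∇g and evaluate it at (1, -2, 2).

40

(∇g)_2 = ∂g/∂y = 12*x*y^2 - 4*x*z
At (1, -2, 2): 40.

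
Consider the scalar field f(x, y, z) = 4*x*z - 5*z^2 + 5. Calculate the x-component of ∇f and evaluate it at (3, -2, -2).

-8

(∇f)_1 = ∂f/∂x = 4*z
At (3, -2, -2): -8.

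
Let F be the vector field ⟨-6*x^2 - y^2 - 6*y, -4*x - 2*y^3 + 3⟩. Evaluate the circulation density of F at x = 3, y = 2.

6

∂F₂/∂x = -4
∂F₁/∂y = -2*y - 6
Scalar curl = 2*y + 2
At (3, 2): 6.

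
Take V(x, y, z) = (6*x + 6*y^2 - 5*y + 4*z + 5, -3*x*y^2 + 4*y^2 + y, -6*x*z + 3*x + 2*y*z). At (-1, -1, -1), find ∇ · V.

∂V₁/∂x = 6
∂V₂/∂y = -6*x*y + 8*y + 1
∂V₃/∂z = -6*x + 2*y
∇·V = -6*x*y - 6*x + 10*y + 7
At (-1, -1, -1): -3.

-3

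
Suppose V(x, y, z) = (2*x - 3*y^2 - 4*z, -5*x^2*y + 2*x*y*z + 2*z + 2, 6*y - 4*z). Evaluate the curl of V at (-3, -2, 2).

(-8, -4, -80)

(∇×V)₁ = ∂V₃/∂y − ∂V₂/∂z = -2*x*y + 4
(∇×V)₂ = ∂V₁/∂z − ∂V₃/∂x = -4
(∇×V)₃ = ∂V₂/∂x − ∂V₁/∂y = -10*x*y + 2*y*z + 6*y
∇×V = (-2*x*y + 4, -4, -10*x*y + 2*y*z + 6*y)
At (-3, -2, 2): (-8, -4, -80).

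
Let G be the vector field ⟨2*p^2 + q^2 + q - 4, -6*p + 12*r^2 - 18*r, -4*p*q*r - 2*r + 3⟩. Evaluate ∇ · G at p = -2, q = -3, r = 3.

∂G₁/∂p = 4*p
∂G₂/∂q = 0
∂G₃/∂r = -4*p*q - 2
∇·G = -4*p*q + 4*p - 2
At (-2, -3, 3): -34.

-34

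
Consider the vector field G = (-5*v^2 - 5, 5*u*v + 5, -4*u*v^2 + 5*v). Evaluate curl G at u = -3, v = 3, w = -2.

(∇×G)₁ = ∂G₃/∂v − ∂G₂/∂w = -8*u*v + 5
(∇×G)₂ = ∂G₁/∂w − ∂G₃/∂u = 4*v^2
(∇×G)₃ = ∂G₂/∂u − ∂G₁/∂v = 15*v
∇×G = (-8*u*v + 5, 4*v^2, 15*v)
At (-3, 3, -2): (77, 36, 45).

(77, 36, 45)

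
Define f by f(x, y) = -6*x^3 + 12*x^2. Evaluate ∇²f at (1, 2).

∂²f/∂x² = 12*(-3*x + 2)
∂²f/∂y² = 0
∇²f = -36*x + 24
At (1, 2): -12.

-12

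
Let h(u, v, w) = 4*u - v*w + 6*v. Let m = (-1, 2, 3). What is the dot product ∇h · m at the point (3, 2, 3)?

∂h/∂u = 4
∂h/∂v = -w + 6
∂h/∂w = -v
∇h at (3, 2, 3) = (4, 3, -2)
∇h · m = (4)(-1) + (3)(2) + (-2)(3) = -4

-4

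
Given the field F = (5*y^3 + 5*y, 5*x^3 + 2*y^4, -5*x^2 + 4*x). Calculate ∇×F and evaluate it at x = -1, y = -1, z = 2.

(0, -14, -5)

(∇×F)₁ = ∂F₃/∂y − ∂F₂/∂z = 0
(∇×F)₂ = ∂F₁/∂z − ∂F₃/∂x = 10*x - 4
(∇×F)₃ = ∂F₂/∂x − ∂F₁/∂y = 15*x^2 - 15*y^2 - 5
∇×F = (0, 10*x - 4, 15*x^2 - 15*y^2 - 5)
At (-1, -1, 2): (0, -14, -5).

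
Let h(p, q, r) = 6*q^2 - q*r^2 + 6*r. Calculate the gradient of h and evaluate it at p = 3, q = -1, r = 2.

∂h/∂p = 0
∂h/∂q = 12*q - r^2
∂h/∂r = -2*q*r + 6
∇h = (0, 12*q - r^2, -2*q*r + 6)
At (3, -1, 2): (0, -16, 10).

(0, -16, 10)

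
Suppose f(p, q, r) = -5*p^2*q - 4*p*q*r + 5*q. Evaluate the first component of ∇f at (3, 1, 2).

(∇f)_1 = ∂f/∂p = -10*p*q - 4*q*r
At (3, 1, 2): -38.

-38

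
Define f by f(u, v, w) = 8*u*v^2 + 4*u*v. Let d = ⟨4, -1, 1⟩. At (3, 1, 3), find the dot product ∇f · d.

-12

∂f/∂u = 8*v^2 + 4*v
∂f/∂v = 16*u*v + 4*u
∂f/∂w = 0
∇f at (3, 1, 3) = (12, 60, 0)
∇f · d = (12)(4) + (60)(-1) + (0)(1) = -12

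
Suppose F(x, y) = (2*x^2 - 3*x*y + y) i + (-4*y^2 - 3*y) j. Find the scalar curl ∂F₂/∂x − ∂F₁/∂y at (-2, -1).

∂F₂/∂x = 0
∂F₁/∂y = -3*x + 1
Scalar curl = 3*x - 1
At (-2, -1): -7.

-7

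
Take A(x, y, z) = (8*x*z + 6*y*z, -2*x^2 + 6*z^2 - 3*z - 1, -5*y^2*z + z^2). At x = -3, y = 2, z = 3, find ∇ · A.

10

∂A₁/∂x = 8*z
∂A₂/∂y = 0
∂A₃/∂z = -5*y^2 + 2*z
∇·A = -5*y^2 + 10*z
At (-3, 2, 3): 10.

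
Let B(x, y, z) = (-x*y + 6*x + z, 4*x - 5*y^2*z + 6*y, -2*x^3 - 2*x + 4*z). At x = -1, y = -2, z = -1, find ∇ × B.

(∇×B)₁ = ∂B₃/∂y − ∂B₂/∂z = 5*y^2
(∇×B)₂ = ∂B₁/∂z − ∂B₃/∂x = 6*x^2 + 3
(∇×B)₃ = ∂B₂/∂x − ∂B₁/∂y = x + 4
∇×B = (5*y^2, 6*x^2 + 3, x + 4)
At (-1, -2, -1): (20, 9, 3).

(20, 9, 3)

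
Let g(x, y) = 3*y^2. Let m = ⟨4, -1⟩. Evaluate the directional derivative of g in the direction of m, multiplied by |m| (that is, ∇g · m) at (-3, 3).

-18

∂g/∂x = 0
∂g/∂y = 6*y
∇g at (-3, 3) = (0, 18)
∇g · m = (0)(4) + (18)(-1) = -18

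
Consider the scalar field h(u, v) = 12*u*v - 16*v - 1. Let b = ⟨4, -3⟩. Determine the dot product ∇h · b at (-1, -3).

∂h/∂u = 12*v
∂h/∂v = 12*u - 16
∇h at (-1, -3) = (-36, -28)
∇h · b = (-36)(4) + (-28)(-3) = -60

-60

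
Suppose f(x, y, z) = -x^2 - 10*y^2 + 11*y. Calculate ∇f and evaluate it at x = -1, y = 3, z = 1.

∂f/∂x = -2*x
∂f/∂y = -20*y + 11
∂f/∂z = 0
∇f = (-2*x, -20*y + 11, 0)
At (-1, 3, 1): (2, -49, 0).

(2, -49, 0)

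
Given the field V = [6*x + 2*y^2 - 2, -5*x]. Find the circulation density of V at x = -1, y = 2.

-13

∂V₂/∂x = -5
∂V₁/∂y = 4*y
Scalar curl = -4*y - 5
At (-1, 2): -13.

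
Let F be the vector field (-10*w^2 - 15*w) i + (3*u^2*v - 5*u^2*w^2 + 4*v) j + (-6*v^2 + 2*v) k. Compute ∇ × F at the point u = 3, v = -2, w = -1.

(∇×F)₁ = ∂F₃/∂v − ∂F₂/∂w = 10*u^2*w - 12*v + 2
(∇×F)₂ = ∂F₁/∂w − ∂F₃/∂u = -20*w - 15
(∇×F)₃ = ∂F₂/∂u − ∂F₁/∂v = 6*u*v - 10*u*w^2
∇×F = (10*u^2*w - 12*v + 2, -20*w - 15, 6*u*v - 10*u*w^2)
At (3, -2, -1): (-64, 5, -66).

(-64, 5, -66)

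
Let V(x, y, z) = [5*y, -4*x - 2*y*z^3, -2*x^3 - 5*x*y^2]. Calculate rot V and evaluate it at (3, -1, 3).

(-24, 59, -9)

(∇×V)₁ = ∂V₃/∂y − ∂V₂/∂z = -10*x*y + 6*y*z^2
(∇×V)₂ = ∂V₁/∂z − ∂V₃/∂x = 6*x^2 + 5*y^2
(∇×V)₃ = ∂V₂/∂x − ∂V₁/∂y = -9
∇×V = (-10*x*y + 6*y*z^2, 6*x^2 + 5*y^2, -9)
At (3, -1, 3): (-24, 59, -9).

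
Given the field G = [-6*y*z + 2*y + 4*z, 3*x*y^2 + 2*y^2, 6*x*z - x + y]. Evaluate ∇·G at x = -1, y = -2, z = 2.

∂G₁/∂x = 0
∂G₂/∂y = 6*x*y + 4*y
∂G₃/∂z = 6*x
∇·G = 6*x*y + 6*x + 4*y
At (-1, -2, 2): -2.

-2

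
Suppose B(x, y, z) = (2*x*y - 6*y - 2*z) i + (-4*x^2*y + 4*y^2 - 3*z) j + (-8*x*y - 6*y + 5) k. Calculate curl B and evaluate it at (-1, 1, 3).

(5, 6, 16)

(∇×B)₁ = ∂B₃/∂y − ∂B₂/∂z = -8*x - 3
(∇×B)₂ = ∂B₁/∂z − ∂B₃/∂x = 8*y - 2
(∇×B)₃ = ∂B₂/∂x − ∂B₁/∂y = -8*x*y - 2*x + 6
∇×B = (-8*x - 3, 8*y - 2, -8*x*y - 2*x + 6)
At (-1, 1, 3): (5, 6, 16).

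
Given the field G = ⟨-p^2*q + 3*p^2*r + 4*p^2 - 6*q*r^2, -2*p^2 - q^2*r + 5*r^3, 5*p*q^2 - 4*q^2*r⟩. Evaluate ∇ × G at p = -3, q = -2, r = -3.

(-119, -65, 75)

(∇×G)₁ = ∂G₃/∂q − ∂G₂/∂r = 10*p*q + q^2 - 8*q*r - 15*r^2
(∇×G)₂ = ∂G₁/∂r − ∂G₃/∂p = 3*p^2 - 5*q^2 - 12*q*r
(∇×G)₃ = ∂G₂/∂p − ∂G₁/∂q = p^2 - 4*p + 6*r^2
∇×G = (10*p*q + q^2 - 8*q*r - 15*r^2, 3*p^2 - 5*q^2 - 12*q*r, p^2 - 4*p + 6*r^2)
At (-3, -2, -3): (-119, -65, 75).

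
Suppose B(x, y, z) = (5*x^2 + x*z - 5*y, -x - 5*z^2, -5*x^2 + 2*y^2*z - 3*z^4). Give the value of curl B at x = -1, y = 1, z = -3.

(∇×B)₁ = ∂B₃/∂y − ∂B₂/∂z = 4*y*z + 10*z
(∇×B)₂ = ∂B₁/∂z − ∂B₃/∂x = 11*x
(∇×B)₃ = ∂B₂/∂x − ∂B₁/∂y = 4
∇×B = (4*y*z + 10*z, 11*x, 4)
At (-1, 1, -3): (-42, -11, 4).

(-42, -11, 4)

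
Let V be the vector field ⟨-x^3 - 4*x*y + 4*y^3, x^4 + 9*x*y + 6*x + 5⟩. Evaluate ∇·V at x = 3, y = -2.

∂V₁/∂x = -3*x^2 - 4*y
∂V₂/∂y = 9*x
∇·V = -3*x^2 + 9*x - 4*y
At (3, -2): 8.

8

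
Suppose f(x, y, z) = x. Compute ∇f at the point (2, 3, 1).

(1, 0, 0)

∂f/∂x = 1
∂f/∂y = 0
∂f/∂z = 0
∇f = (1, 0, 0)
At (2, 3, 1): (1, 0, 0).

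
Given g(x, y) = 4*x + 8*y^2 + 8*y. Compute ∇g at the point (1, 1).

(4, 24)

∂g/∂x = 4
∂g/∂y = 16*y + 8
∇g = (4, 16*y + 8)
At (1, 1): (4, 24).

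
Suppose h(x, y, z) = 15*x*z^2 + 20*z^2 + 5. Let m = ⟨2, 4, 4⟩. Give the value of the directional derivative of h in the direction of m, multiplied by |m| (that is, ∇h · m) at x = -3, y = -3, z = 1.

∂h/∂x = 15*z^2
∂h/∂y = 0
∂h/∂z = 30*x*z + 40*z
∇h at (-3, -3, 1) = (15, 0, -50)
∇h · m = (15)(2) + (0)(4) + (-50)(4) = -170

-170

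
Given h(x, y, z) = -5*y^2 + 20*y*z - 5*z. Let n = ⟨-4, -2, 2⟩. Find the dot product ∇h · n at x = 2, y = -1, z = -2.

∂h/∂x = 0
∂h/∂y = -10*y + 20*z
∂h/∂z = 20*y - 5
∇h at (2, -1, -2) = (0, -30, -25)
∇h · n = (0)(-4) + (-30)(-2) + (-25)(2) = 10

10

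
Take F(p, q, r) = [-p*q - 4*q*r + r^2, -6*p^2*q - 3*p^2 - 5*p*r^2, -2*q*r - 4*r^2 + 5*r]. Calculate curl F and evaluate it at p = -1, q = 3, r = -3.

(∇×F)₁ = ∂F₃/∂q − ∂F₂/∂r = 10*p*r - 2*r
(∇×F)₂ = ∂F₁/∂r − ∂F₃/∂p = -4*q + 2*r
(∇×F)₃ = ∂F₂/∂p − ∂F₁/∂q = -12*p*q - 5*p - 5*r^2 + 4*r
∇×F = (10*p*r - 2*r, -4*q + 2*r, -12*p*q - 5*p - 5*r^2 + 4*r)
At (-1, 3, -3): (36, -18, -16).

(36, -18, -16)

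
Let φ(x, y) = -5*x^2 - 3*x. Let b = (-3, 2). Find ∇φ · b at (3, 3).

∂φ/∂x = -10*x - 3
∂φ/∂y = 0
∇φ at (3, 3) = (-33, 0)
∇φ · b = (-33)(-3) + (0)(2) = 99

99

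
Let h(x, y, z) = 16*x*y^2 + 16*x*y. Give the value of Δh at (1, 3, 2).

32

∂²h/∂x² = 0
∂²h/∂y² = 32*x
∂²h/∂z² = 0
∇²h = 32*x
At (1, 3, 2): 32.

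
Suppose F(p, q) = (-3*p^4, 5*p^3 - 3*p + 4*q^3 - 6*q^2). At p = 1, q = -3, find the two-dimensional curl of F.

12

∂F₂/∂p = 15*p^2 - 3
∂F₁/∂q = 0
Scalar curl = 15*p^2 - 3
At (1, -3): 12.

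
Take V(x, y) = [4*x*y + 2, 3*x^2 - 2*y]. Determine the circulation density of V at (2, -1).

∂V₂/∂x = 6*x
∂V₁/∂y = 4*x
Scalar curl = 2*x
At (2, -1): 4.

4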